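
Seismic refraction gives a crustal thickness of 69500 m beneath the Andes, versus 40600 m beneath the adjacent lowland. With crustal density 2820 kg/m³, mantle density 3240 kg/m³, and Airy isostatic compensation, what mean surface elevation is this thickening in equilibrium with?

3750 m

Excess crust Δ = 69500 m − 40600 m = 28900 m, split between elevation h and root r with h + r = Δ.
Airy balance ρ_c h = (ρ_m − ρ_c) r gives r = h ρ_c/(ρ_m − ρ_c), so h (1 + ρ_c/(ρ_m − ρ_c)) = Δ, i.e. h = Δ (ρ_m − ρ_c)/ρ_m.
h = 28900 m × 420/3240 = 3750 m.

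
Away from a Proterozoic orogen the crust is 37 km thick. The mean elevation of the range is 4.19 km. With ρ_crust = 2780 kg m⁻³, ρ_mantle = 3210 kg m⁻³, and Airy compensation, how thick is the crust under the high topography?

Root depth r = h ρ_c / (ρ_m − ρ_c) = 4.19 km × 2780 / 430 = 27.09 km.
Total thickness = T + h + r = 37 km + 4.19 km + 27.09 km = 68.3 km.

68.3 km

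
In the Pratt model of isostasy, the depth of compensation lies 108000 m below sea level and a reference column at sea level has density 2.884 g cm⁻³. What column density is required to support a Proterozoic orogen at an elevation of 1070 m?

2.86 g cm⁻³

Pratt balance: ρ_ref D = ρ (D + h).
ρ = ρ_ref D/(D + h) = 2.884 × 108000 m/(108000 m + 1070 m) = 2.86 g cm⁻³.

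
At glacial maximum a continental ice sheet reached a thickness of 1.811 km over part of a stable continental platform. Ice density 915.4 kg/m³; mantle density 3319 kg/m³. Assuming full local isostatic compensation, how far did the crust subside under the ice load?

0.499 km

By Archimedes' principle applied to the lithosphere: the ice load ρ_ice t is balanced by mantle displaced below, ρ_m s.
s = t ρ_ice / ρ_m = 1.811 km × 915.4/3319 = 0.499 km.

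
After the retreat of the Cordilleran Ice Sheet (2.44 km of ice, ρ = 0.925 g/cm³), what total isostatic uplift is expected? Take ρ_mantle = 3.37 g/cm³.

0.67 km

Removing the load lets mantle flow back in; uplift u satisfies ρ_ice t = ρ_m u.
u = t ρ_ice/ρ_m = 2.44 km × 0.925/3.37 = 0.67 km.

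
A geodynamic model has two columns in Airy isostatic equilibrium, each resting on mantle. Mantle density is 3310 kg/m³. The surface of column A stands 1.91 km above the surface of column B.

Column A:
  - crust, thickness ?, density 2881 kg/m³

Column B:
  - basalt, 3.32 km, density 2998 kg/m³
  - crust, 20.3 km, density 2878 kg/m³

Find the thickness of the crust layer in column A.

37.6 km

Take the compensation level at the base of the deeper column (depth z_c below the surface of column A) and equate Σ ρ_i t_i down to z_c; mantle fills any gap and the z_c terms cancel.
Column A: x×2881 + (z_c − 0 − x)×3310
Column B: 1.91×0 + 3.32×2998 + 20.3×2878 + (z_c − 1.91 − 23.62)×3310
The z_c×3310 term appears on both sides and cancels. Collect the known terms of each column as K = Σ(ρt)_known − 3310 × (depth of known layers): K_A = 0 − 3310×0 = 0; K_B = 68376.76 − 3310×(1.91 + 23.62) = −16127.54.
Balance: K_A − x×(3310 − 2881) = K_B, so x = (K_A − K_B)/(3310 − 2881) = 16127.5/429 = 37.6 km.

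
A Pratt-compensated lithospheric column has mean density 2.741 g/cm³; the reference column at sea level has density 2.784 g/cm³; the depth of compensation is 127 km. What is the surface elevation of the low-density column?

ρ_ref D = ρ (D + h) → h = D (ρ_ref − ρ)/ρ.
h = 127 km × (2.784 − 2.741)/2.741 = 1.99 km.

1.99 km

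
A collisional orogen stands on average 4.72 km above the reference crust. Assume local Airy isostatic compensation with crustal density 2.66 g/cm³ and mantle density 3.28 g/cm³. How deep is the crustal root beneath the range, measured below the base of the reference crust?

20.3 km

Isostatic balance requires: the weight of the topography is balanced by the buoyancy of the root, ρ_c h = (ρ_m − ρ_c) r.
r = h · ρ_c / (ρ_m − ρ_c) = 4.72 km × 2.66 / (3.28 − 2.66) = 20.3 km.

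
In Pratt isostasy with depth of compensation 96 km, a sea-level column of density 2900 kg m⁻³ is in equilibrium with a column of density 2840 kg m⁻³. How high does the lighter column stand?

ρ_ref D = ρ (D + h) → h = D (ρ_ref − ρ)/ρ.
h = 96 km × (2900 − 2840)/2840 = 2.03 km.

2.03 km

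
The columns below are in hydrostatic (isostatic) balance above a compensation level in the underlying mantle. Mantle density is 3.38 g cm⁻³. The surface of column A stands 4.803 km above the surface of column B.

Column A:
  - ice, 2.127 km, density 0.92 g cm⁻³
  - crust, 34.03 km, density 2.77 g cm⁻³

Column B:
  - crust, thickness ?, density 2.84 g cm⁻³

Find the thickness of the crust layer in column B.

Take the compensation level at the base of the deeper column (depth z_c below the surface of column A) and equate Σ ρ_i t_i down to z_c; mantle fills any gap and the z_c terms cancel.
Column A: 2.127×0.92 + 34.03×2.77 + (z_c − 36.157)×3.38
Column B: 4.803×0 + x×2.84 + (z_c − 4.803 − 0 − x)×3.38
The z_c×3.38 term appears on both sides and cancels. Collect the known terms of each column as K = Σ(ρt)_known − 3.38 × (depth of known layers): K_A = 96.21994 − 3.38×36.157 = −25.99072; K_B = 0 − 3.38×(4.803 + 0) = −16.23414.
Balance: K_A = K_B − x×(3.38 − 2.84), so x = (K_B − K_A)/(3.38 − 2.84) = 9.75658/0.54 = 18.1 km.

18.1 km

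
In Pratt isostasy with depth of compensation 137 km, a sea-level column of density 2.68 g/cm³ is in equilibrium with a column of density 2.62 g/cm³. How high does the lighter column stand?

3.14 km

ρ_ref D = ρ (D + h) → h = D (ρ_ref − ρ)/ρ.
h = 137 km × (2.68 − 2.62)/2.62 = 3.14 km.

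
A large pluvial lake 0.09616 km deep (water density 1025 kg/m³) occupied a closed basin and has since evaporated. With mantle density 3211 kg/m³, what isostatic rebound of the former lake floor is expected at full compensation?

u = d ρ_w/ρ_m = 0.09616 km × 1025/3211 = 0.0307 km.

0.0307 km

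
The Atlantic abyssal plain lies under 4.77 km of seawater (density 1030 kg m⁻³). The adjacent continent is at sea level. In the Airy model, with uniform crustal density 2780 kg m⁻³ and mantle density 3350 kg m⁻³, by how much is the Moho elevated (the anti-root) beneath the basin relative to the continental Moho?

14.6 km

For local isostatic compensation: replacing crust with seawater at the top is compensated by replacing crust with mantle at the base: d (ρ_c − ρ_w) = a (ρ_m − ρ_c).
a = d (ρ_c − ρ_w)/(ρ_m − ρ_c) = 4.77 km × 1750/570 = 14.6 km.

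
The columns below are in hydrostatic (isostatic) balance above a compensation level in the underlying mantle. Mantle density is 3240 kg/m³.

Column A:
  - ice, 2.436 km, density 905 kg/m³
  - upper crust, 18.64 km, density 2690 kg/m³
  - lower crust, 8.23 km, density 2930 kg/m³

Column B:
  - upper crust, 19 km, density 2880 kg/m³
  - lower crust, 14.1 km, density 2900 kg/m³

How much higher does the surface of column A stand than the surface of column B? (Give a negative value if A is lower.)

2.12 km

For any compensation level in the mantle, the mantle terms cancel and isostasy reduces to e = (Σt_A − Σt_B) − (Σ(ρt)_A − Σ(ρt)_B) / ρ_m.
Σt_A = 29.306 km; Σt_B = 33.1 km; Σ(ρt)_A = 76460.08; Σ(ρt)_B = 95610 (in km·kg/m³).
e = (29.306 − 33.1) − (76460.08 − 95610) / 3240 = 2.12 km.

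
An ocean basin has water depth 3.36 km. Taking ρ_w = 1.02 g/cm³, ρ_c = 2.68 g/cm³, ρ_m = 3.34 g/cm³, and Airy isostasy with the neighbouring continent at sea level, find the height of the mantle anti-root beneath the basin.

In Airy isostatic equilibrium: replacing crust with seawater at the top is compensated by replacing crust with mantle at the base: d (ρ_c − ρ_w) = a (ρ_m − ρ_c).
a = d (ρ_c − ρ_w)/(ρ_m − ρ_c) = 3.36 km × 1.66/0.66 = 8.45 km.

8.45 km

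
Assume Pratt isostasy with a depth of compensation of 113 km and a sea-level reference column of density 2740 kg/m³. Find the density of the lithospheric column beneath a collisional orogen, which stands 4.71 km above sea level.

Pratt balance: ρ_ref D = ρ (D + h).
ρ = ρ_ref D/(D + h) = 2740 × 113 km/(113 km + 4.71 km) = 2630 kg/m³.

2630 kg/m³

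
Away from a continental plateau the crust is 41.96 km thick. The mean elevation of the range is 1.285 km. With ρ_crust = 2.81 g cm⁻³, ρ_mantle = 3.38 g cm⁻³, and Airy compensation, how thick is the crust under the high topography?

Root depth r = h ρ_c / (ρ_m − ρ_c) = 1.285 km × 2.81 / 0.57 = 6.335 km.
Total thickness = T + h + r = 41.96 km + 1.285 km + 6.335 km = 49.6 km.

49.6 km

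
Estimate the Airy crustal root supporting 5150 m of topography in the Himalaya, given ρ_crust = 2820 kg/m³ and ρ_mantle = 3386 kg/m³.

25700 m

By Archimedes' principle applied to the lithosphere: the weight of the topography is balanced by the buoyancy of the root, ρ_c h = (ρ_m − ρ_c) r.
r = h · ρ_c / (ρ_m − ρ_c) = 5150 m × 2820 / (3386 − 2820) = 25700 m.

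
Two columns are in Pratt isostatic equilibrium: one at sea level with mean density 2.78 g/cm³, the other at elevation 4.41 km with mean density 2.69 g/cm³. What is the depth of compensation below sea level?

ρ_ref D = ρ (D + h) → D (ρ_ref − ρ) = ρ h.
D = ρ h/(ρ_ref − ρ) = 2.69 × 4.41 km/(2.78 − 2.69) = 132 km.

132 km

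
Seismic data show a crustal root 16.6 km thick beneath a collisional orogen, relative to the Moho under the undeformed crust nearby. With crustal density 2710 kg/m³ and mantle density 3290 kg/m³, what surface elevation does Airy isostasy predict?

3.55 km

Isostatic balance requires: ρ_c h = (ρ_m − ρ_c) r.
h = r (ρ_m − ρ_c) / ρ_c = 16.6 km × (3290 − 2710) / 2710 = 3.55 km.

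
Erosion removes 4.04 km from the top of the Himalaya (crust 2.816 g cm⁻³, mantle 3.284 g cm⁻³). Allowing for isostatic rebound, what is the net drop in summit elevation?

Rebound u = e ρ_c/ρ_m = 4.04 km × 2.816/3.284 = 3.464 km.
Net surface drop = e − u = 4.04 km − 3.464 km = e (ρ_m − ρ_c)/ρ_m = 0.576 km.

0.576 km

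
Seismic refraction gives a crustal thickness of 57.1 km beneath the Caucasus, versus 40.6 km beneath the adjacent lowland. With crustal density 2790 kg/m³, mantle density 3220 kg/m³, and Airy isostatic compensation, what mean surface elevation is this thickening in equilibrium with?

Excess crust Δ = 57.1 km − 40.6 km = 16.5 km, split between elevation h and root r with h + r = Δ.
Airy balance ρ_c h = (ρ_m − ρ_c) r gives r = h ρ_c/(ρ_m − ρ_c), so h (1 + ρ_c/(ρ_m − ρ_c)) = Δ, i.e. h = Δ (ρ_m − ρ_c)/ρ_m.
h = 16.5 km × 430/3220 = 2.2 km.

2.2 km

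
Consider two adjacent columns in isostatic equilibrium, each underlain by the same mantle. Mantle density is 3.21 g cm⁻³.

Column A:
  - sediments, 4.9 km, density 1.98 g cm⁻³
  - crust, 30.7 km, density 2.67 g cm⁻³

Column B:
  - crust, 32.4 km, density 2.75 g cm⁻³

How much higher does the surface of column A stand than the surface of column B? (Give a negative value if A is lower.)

For any compensation level in the mantle, the mantle terms cancel and isostasy reduces to e = (Σt_A − Σt_B) − (Σ(ρt)_A − Σ(ρt)_B) / ρ_m.
Σt_A = 35.6 km; Σt_B = 32.4 km; Σ(ρt)_A = 91.671; Σ(ρt)_B = 89.1 (in km·g cm⁻³).
e = (35.6 − 32.4) − (91.671 − 89.1) / 3.21 = 2.4 km.

2.4 km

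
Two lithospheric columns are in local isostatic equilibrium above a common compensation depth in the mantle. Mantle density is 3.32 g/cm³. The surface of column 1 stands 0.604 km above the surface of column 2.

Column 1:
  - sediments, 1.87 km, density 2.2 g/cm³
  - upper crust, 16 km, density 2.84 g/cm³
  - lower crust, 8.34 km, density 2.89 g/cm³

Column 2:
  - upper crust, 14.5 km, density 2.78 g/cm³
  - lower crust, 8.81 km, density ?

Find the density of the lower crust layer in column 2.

Take the compensation level at the base of the deeper column (depth z_c below the surface of column 1) and equate Σ ρ_i t_i down to z_c; mantle fills any gap and the z_c terms cancel.
Column 1: 1.87×2.2 + 16×2.84 + 8.34×2.89 + (z_c − 26.21)×3.32
Column 2: 0.604×0 + 14.5×2.78 + 8.81×ρ + (z_c − 0.604 − 23.31)×3.32
The z_c×3.32 term appears on both sides and cancels. Collect the known terms of each column as K = Σ(ρt)_known − 3.32 × (depth of known layers): K_1 = 73.6566 − 3.32×26.21 = −13.3606; K_2 = 40.31 − 3.32×(0.604 + 23.31) = −39.08448.
Balance: K_1 = K_2 + 8.81×ρ, so ρ = (K_1 − K_2)/8.81 = 25.7239/8.81 = 2.92 g/cm³.

2.92 g/cm³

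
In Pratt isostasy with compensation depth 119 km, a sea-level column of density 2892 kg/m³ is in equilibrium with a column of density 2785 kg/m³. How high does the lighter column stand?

4.57 km

ρ_ref D = ρ (D + h) → h = D (ρ_ref − ρ)/ρ.
h = 119 km × (2892 − 2785)/2785 = 4.57 km.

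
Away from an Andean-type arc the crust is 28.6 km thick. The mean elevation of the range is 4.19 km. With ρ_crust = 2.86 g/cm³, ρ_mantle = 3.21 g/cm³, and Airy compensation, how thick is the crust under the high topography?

Root depth r = h ρ_c / (ρ_m − ρ_c) = 4.19 km × 2.86 / 0.35 = 34.24 km.
Total thickness = T + h + r = 28.6 km + 4.19 km + 34.24 km = 67 km.

67 km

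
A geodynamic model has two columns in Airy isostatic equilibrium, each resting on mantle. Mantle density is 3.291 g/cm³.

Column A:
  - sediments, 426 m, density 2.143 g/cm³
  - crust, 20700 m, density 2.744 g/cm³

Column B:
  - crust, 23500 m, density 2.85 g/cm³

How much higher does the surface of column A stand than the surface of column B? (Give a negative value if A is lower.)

For any compensation level in the mantle, the mantle terms cancel and isostasy reduces to e = (Σt_A − Σt_B) − (Σ(ρt)_A − Σ(ρt)_B) / ρ_m.
Σt_A = 21126 m; Σt_B = 23500 m; Σ(ρt)_A = 57713.718; Σ(ρt)_B = 66975 (in m·g/cm³).
e = (21126 − 23500) − (57713.718 − 66975) / 3.291 = 440 m.

440 m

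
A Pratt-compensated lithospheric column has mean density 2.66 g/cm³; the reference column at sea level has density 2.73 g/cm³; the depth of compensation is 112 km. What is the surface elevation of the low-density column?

2.95 km

ρ_ref D = ρ (D + h) → h = D (ρ_ref − ρ)/ρ.
h = 112 km × (2.73 − 2.66)/2.66 = 2.95 km.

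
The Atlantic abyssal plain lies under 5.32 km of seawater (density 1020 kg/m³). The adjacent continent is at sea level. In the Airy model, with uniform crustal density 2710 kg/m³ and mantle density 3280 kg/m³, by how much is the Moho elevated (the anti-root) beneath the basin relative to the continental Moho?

Isostatic balance requires: replacing crust with seawater at the top is compensated by replacing crust with mantle at the base: d (ρ_c − ρ_w) = a (ρ_m − ρ_c).
a = d (ρ_c − ρ_w)/(ρ_m − ρ_c) = 5.32 km × 1690/570 = 15.8 km.

15.8 km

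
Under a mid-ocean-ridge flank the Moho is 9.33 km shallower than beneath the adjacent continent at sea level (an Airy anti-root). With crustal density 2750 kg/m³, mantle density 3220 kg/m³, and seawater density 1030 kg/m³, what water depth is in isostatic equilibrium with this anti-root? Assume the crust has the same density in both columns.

2.55 km

Replacing a thickness d of crust by seawater at the top must be balanced by replacing crust with mantle at the base: d (ρ_c − ρ_w) = a (ρ_m − ρ_c).
d = a (ρ_m − ρ_c)/(ρ_c − ρ_w) = 9.33 km × 470/1720 = 2.55 km.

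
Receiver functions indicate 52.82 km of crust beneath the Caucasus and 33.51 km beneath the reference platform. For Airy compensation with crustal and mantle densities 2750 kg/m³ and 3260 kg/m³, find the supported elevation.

3.02 km

Excess crust Δ = 52.82 km − 33.51 km = 19.31 km, split between elevation h and root r with h + r = Δ.
Airy balance ρ_c h = (ρ_m − ρ_c) r gives r = h ρ_c/(ρ_m − ρ_c), so h (1 + ρ_c/(ρ_m − ρ_c)) = Δ, i.e. h = Δ (ρ_m − ρ_c)/ρ_m.
h = 19.31 km × 510/3260 = 3.02 km.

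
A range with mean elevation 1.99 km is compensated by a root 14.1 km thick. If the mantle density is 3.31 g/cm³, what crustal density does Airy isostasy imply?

2.9 g/cm³

ρ_c h = (ρ_m − ρ_c) r → ρ_c (h + r) = ρ_m r → ρ_c = ρ_m r / (h + r).
ρ_c = 3.31 × 14.1 km / (1.99 km + 14.1 km) = 2.9 g/cm³.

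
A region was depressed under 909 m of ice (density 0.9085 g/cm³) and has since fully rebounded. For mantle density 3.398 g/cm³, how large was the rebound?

243 m

Removing the load lets mantle flow back in; uplift u satisfies ρ_ice t = ρ_m u.
u = t ρ_ice/ρ_m = 909 m × 0.9085/3.398 = 243 m.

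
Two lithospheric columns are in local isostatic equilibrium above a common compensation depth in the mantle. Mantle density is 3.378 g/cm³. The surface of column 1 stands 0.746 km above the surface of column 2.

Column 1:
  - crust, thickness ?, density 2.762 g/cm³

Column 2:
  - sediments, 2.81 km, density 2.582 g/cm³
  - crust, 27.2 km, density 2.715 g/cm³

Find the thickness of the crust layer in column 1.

Take the compensation level at the base of the deeper column (depth z_c below the surface of column 1) and equate Σ ρ_i t_i down to z_c; mantle fills any gap and the z_c terms cancel.
Column 1: x×2.762 + (z_c − 0 − x)×3.378
Column 2: 0.746×0 + 2.81×2.582 + 27.2×2.715 + (z_c − 0.746 − 30.01)×3.378
The z_c×3.378 term appears on both sides and cancels. Collect the known terms of each column as K = Σ(ρt)_known − 3.378 × (depth of known layers): K_1 = 0 − 3.378×0 = 0; K_2 = 81.10342 − 3.378×(0.746 + 30.01) = −22.790348.
Balance: K_1 − x×(3.378 − 2.762) = K_2, so x = (K_1 − K_2)/(3.378 − 2.762) = 22.7903/0.616 = 37 km.

37 km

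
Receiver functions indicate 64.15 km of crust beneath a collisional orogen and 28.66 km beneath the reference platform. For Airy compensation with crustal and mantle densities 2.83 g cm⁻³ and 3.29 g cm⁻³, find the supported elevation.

4.96 km

Excess crust Δ = 64.15 km − 28.66 km = 35.49 km, split between elevation h and root r with h + r = Δ.
Airy balance ρ_c h = (ρ_m − ρ_c) r gives r = h ρ_c/(ρ_m − ρ_c), so h (1 + ρ_c/(ρ_m − ρ_c)) = Δ, i.e. h = Δ (ρ_m − ρ_c)/ρ_m.
h = 35.49 km × 0.46/3.29 = 4.96 km.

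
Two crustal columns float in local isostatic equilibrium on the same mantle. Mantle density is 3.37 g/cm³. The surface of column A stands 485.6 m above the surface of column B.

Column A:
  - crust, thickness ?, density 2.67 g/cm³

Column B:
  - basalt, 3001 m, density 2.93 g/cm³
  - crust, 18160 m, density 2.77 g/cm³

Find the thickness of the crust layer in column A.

Take the compensation level at the base of the deeper column (depth z_c below the surface of column A) and equate Σ ρ_i t_i down to z_c; mantle fills any gap and the z_c terms cancel.
Column A: x×2.67 + (z_c − 0 − x)×3.37
Column B: 485.6×0 + 3001×2.93 + 18160×2.77 + (z_c − 485.6 − 21161)×3.37
The z_c×3.37 term appears on both sides and cancels. Collect the known terms of each column as K = Σ(ρt)_known − 3.37 × (depth of known layers): K_A = 0 − 3.37×0 = 0; K_B = 59096.13 − 3.37×(485.6 + 21161) = −13852.912.
Balance: K_A − x×(3.37 − 2.67) = K_B, so x = (K_A − K_B)/(3.37 − 2.67) = 13852.9/0.7 = 19800 m.

19800 m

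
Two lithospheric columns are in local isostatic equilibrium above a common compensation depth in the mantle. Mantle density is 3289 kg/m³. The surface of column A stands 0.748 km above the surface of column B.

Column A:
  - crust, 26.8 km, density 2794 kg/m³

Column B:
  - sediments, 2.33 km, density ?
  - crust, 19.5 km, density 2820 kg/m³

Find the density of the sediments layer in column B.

2580 kg/m³

Take the compensation level at the base of the deeper column (depth z_c below the surface of column A) and equate Σ ρ_i t_i down to z_c; mantle fills any gap and the z_c terms cancel.
Column A: 26.8×2794 + (z_c − 26.8)×3289
Column B: 0.748×0 + 2.33×ρ + 19.5×2820 + (z_c − 0.748 − 21.83)×3289
The z_c×3289 term appears on both sides and cancels. Collect the known terms of each column as K = Σ(ρt)_known − 3289 × (depth of known layers): K_A = 74879.2 − 3289×26.8 = −13266; K_B = 54990 − 3289×(0.748 + 21.83) = −19269.042.
Balance: K_A = K_B + 2.33×ρ, so ρ = (K_A − K_B)/2.33 = 6003.04/2.33 = 2580 kg/m³.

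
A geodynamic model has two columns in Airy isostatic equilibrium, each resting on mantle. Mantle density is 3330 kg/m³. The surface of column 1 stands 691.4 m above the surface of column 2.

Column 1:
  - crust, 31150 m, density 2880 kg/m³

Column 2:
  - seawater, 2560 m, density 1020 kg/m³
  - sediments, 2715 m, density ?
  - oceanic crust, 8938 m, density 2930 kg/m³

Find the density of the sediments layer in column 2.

2510 kg/m³

Take the compensation level at the base of the deeper column (depth z_c below the surface of column 1) and equate Σ ρ_i t_i down to z_c; mantle fills any gap and the z_c terms cancel.
Column 1: 31150×2880 + (z_c − 31150)×3330
Column 2: 691.4×0 + 2560×1020 + 2715×ρ + 8938×2930 + (z_c − 691.4 − 14213)×3330
The z_c×3330 term appears on both sides and cancels. Collect the known terms of each column as K = Σ(ρt)_known − 3330 × (depth of known layers): K_1 = 89712000 − 3330×31150 = −14017500; K_2 = 28799540 − 3330×(691.4 + 14213) = −20832112.
Balance: K_1 = K_2 + 2715×ρ, so ρ = (K_1 − K_2)/2715 = 6814610/2715 = 2510 kg/m³.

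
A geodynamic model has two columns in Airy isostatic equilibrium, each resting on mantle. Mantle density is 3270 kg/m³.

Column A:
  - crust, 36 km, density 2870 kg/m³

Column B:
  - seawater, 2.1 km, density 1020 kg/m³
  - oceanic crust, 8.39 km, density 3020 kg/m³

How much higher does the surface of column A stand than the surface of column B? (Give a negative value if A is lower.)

For any compensation level in the mantle, the mantle terms cancel and isostasy reduces to e = (Σt_A − Σt_B) − (Σ(ρt)_A − Σ(ρt)_B) / ρ_m.
Σt_A = 36 km; Σt_B = 10.49 km; Σ(ρt)_A = 103320; Σ(ρt)_B = 27479.8 (in km·kg/m³).
e = (36 − 10.49) − (103320 − 27479.8) / 3270 = 2.32 km.

2.32 km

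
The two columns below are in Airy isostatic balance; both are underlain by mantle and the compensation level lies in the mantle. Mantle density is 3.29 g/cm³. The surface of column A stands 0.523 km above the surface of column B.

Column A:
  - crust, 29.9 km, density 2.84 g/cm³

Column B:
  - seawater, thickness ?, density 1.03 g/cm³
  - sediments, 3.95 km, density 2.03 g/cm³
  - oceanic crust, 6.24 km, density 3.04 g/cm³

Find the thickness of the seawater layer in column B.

2.3 km

Take the compensation level at the base of the deeper column (depth z_c below the surface of column A) and equate Σ ρ_i t_i down to z_c; mantle fills any gap and the z_c terms cancel.
Column A: 29.9×2.84 + (z_c − 29.9)×3.29
Column B: 0.523×0 + x×1.03 + 3.95×2.03 + 6.24×3.04 + (z_c − 0.523 − 10.19 − x)×3.29
The z_c×3.29 term appears on both sides and cancels. Collect the known terms of each column as K = Σ(ρt)_known − 3.29 × (depth of known layers): K_A = 84.916 − 3.29×29.9 = −13.455; K_B = 26.9881 − 3.29×(0.523 + 10.19) = −8.25767.
Balance: K_A = K_B − x×(3.29 − 1.03), so x = (K_B − K_A)/(3.29 − 1.03) = 5.19733/2.26 = 2.3 km.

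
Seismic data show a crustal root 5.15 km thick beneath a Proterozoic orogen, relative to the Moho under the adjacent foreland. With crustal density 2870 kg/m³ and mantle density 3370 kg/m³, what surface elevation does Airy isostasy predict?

For local isostatic compensation: ρ_c h = (ρ_m − ρ_c) r.
h = r (ρ_m − ρ_c) / ρ_c = 5.15 km × (3370 − 2870) / 2870 = 0.897 km.

0.897 km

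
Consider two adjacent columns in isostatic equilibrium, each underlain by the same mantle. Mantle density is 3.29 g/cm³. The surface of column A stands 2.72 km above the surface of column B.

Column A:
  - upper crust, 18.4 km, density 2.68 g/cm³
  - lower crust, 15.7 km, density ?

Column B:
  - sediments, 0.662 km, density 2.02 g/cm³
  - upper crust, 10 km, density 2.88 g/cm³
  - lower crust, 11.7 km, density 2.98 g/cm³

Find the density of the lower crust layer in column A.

Take the compensation level at the base of the deeper column (depth z_c below the surface of column A) and equate Σ ρ_i t_i down to z_c; mantle fills any gap and the z_c terms cancel.
Column A: 18.4×2.68 + 15.7×ρ + (z_c − 34.1)×3.29
Column B: 2.72×0 + 0.662×2.02 + 10×2.88 + 11.7×2.98 + (z_c − 2.72 − 22.362)×3.29
The z_c×3.29 term appears on both sides and cancels. Collect the known terms of each column as K = Σ(ρt)_known − 3.29 × (depth of known layers): K_A = 49.312 − 3.29×34.1 = −62.877; K_B = 65.00324 − 3.29×(2.72 + 22.362) = −17.51654.
Balance: K_A + 15.7×ρ = K_B, so ρ = (K_B − K_A)/15.7 = 45.3605/15.7 = 2.89 g/cm³.

2.89 g/cm³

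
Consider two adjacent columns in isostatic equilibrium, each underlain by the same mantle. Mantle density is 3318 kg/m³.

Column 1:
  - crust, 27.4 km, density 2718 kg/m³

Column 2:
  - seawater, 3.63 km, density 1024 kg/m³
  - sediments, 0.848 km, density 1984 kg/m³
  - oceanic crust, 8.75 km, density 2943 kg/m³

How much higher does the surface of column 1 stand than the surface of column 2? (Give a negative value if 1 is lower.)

For any compensation level in the mantle, the mantle terms cancel and isostasy reduces to e = (Σt_1 − Σt_2) − (Σ(ρt)_1 − Σ(ρt)_2) / ρ_m.
Σt_1 = 27.4 km; Σt_2 = 13.228 km; Σ(ρt)_1 = 74473.2; Σ(ρt)_2 = 31150.802 (in km·kg/m³).
e = (27.4 − 13.228) − (74473.2 − 31150.802) / 3318 = 1.12 km.

1.12 km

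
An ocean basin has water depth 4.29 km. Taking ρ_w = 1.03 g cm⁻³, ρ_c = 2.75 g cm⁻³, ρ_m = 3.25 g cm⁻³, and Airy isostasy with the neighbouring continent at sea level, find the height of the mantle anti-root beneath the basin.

14.8 km

In Airy isostatic equilibrium: replacing crust with seawater at the top is compensated by replacing crust with mantle at the base: d (ρ_c − ρ_w) = a (ρ_m − ρ_c).
a = d (ρ_c − ρ_w)/(ρ_m − ρ_c) = 4.29 km × 1.72/0.5 = 14.8 km.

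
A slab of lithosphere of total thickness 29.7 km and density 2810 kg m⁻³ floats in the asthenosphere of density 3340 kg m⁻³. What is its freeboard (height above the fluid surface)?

Floating equilibrium: submerged depth d = t ρ_obj/ρ_fluid = 29.7 km × 2810/3340 = 24.99 km.
Freeboard = t − d = 29.7 km − 24.99 km = 4.71 km.

4.71 km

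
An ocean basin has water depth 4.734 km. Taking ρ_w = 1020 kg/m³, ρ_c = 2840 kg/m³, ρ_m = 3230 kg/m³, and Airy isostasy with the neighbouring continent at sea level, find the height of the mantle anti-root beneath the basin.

Isostatic balance requires: replacing crust with seawater at the top is compensated by replacing crust with mantle at the base: d (ρ_c − ρ_w) = a (ρ_m − ρ_c).
a = d (ρ_c − ρ_w)/(ρ_m − ρ_c) = 4.734 km × 1820/390 = 22.1 km.

22.1 km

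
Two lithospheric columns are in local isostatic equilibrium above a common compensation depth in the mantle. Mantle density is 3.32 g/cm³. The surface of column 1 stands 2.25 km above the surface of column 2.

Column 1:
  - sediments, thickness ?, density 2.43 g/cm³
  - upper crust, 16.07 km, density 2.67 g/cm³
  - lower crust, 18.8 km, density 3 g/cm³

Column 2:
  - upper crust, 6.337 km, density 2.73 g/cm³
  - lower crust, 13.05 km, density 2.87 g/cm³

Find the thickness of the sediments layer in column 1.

Take the compensation level at the base of the deeper column (depth z_c below the surface of column 1) and equate Σ ρ_i t_i down to z_c; mantle fills any gap and the z_c terms cancel.
Column 1: x×2.43 + 16.07×2.67 + 18.8×3 + (z_c − 34.87 − x)×3.32
Column 2: 2.25×0 + 6.337×2.73 + 13.05×2.87 + (z_c − 2.25 − 19.387)×3.32
The z_c×3.32 term appears on both sides and cancels. Collect the known terms of each column as K = Σ(ρt)_known − 3.32 × (depth of known layers): K_1 = 99.3069 − 3.32×34.87 = −16.4615; K_2 = 54.75351 − 3.32×(2.25 + 19.387) = −17.08133.
Balance: K_1 − x×(3.32 − 2.43) = K_2, so x = (K_1 − K_2)/(3.32 − 2.43) = 0.61983/0.89 = 0.696 km.

0.696 km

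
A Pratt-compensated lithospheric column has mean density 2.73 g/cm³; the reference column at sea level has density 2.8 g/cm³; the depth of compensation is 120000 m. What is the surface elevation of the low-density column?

3080 m

ρ_ref D = ρ (D + h) → h = D (ρ_ref − ρ)/ρ.
h = 120000 m × (2.8 − 2.73)/2.73 = 3080 m.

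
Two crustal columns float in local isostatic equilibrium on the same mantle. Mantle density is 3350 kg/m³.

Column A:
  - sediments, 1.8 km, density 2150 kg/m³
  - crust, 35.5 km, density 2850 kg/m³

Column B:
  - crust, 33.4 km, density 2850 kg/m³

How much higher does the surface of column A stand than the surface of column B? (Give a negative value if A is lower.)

0.958 km

For any compensation level in the mantle, the mantle terms cancel and isostasy reduces to e = (Σt_A − Σt_B) − (Σ(ρt)_A − Σ(ρt)_B) / ρ_m.
Σt_A = 37.3 km; Σt_B = 33.4 km; Σ(ρt)_A = 105045; Σ(ρt)_B = 95190 (in km·kg/m³).
e = (37.3 − 33.4) − (105045 − 95190) / 3350 = 0.958 km.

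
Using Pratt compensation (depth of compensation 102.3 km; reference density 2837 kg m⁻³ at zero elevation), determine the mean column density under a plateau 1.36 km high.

Pratt balance: ρ_ref D = ρ (D + h).
ρ = ρ_ref D/(D + h) = 2837 × 102.3 km/(102.3 km + 1.36 km) = 2800 kg m⁻³.

2800 kg m⁻³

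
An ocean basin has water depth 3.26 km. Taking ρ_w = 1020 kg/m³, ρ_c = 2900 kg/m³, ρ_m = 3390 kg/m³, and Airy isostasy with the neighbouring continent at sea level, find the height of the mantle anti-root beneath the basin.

12.5 km

Isostatic balance requires: replacing crust with seawater at the top is compensated by replacing crust with mantle at the base: d (ρ_c − ρ_w) = a (ρ_m − ρ_c).
a = d (ρ_c − ρ_w)/(ρ_m − ρ_c) = 3.26 km × 1880/490 = 12.5 km.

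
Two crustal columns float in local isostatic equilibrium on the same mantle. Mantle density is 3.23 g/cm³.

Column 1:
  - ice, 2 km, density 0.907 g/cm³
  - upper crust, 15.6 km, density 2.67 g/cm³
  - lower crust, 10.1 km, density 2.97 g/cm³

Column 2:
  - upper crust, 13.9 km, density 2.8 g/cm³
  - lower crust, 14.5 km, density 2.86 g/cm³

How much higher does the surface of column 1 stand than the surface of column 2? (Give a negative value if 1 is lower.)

For any compensation level in the mantle, the mantle terms cancel and isostasy reduces to e = (Σt_1 − Σt_2) − (Σ(ρt)_1 − Σ(ρt)_2) / ρ_m.
Σt_1 = 27.7 km; Σt_2 = 28.4 km; Σ(ρt)_1 = 73.463; Σ(ρt)_2 = 80.39 (in km·g/cm³).
e = (27.7 − 28.4) − (73.463 − 80.39) / 3.23 = 1.44 km.

1.44 km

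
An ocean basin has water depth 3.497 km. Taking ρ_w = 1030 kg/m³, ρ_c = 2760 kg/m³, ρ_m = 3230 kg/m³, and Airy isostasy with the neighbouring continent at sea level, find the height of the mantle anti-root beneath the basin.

12.9 km

In Airy isostatic equilibrium: replacing crust with seawater at the top is compensated by replacing crust with mantle at the base: d (ρ_c − ρ_w) = a (ρ_m − ρ_c).
a = d (ρ_c − ρ_w)/(ρ_m − ρ_c) = 3.497 km × 1730/470 = 12.9 km.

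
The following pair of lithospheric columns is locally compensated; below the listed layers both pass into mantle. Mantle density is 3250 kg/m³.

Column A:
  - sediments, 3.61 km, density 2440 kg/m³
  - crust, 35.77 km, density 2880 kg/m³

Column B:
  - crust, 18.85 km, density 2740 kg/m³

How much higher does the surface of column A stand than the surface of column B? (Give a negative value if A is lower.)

For any compensation level in the mantle, the mantle terms cancel and isostasy reduces to e = (Σt_A − Σt_B) − (Σ(ρt)_A − Σ(ρt)_B) / ρ_m.
Σt_A = 39.38 km; Σt_B = 18.85 km; Σ(ρt)_A = 111826; Σ(ρt)_B = 51649 (in km·kg/m³).
e = (39.38 − 18.85) − (111826 − 51649) / 3250 = 2.01 km.

2.01 km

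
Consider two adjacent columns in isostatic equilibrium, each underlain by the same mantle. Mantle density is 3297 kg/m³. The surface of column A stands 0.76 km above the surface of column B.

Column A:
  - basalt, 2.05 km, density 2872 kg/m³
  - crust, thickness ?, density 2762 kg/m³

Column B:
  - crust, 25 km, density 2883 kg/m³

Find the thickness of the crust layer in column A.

Take the compensation level at the base of the deeper column (depth z_c below the surface of column A) and equate Σ ρ_i t_i down to z_c; mantle fills any gap and the z_c terms cancel.
Column A: 2.05×2872 + x×2762 + (z_c − 2.05 − x)×3297
Column B: 0.76×0 + 25×2883 + (z_c − 0.76 − 25)×3297
The z_c×3297 term appears on both sides and cancels. Collect the known terms of each column as K = Σ(ρt)_known − 3297 × (depth of known layers): K_A = 5887.6 − 3297×2.05 = −871.25; K_B = 72075 − 3297×(0.76 + 25) = −12855.72.
Balance: K_A − x×(3297 − 2762) = K_B, so x = (K_A − K_B)/(3297 − 2762) = 11984.5/535 = 22.4 km.

22.4 km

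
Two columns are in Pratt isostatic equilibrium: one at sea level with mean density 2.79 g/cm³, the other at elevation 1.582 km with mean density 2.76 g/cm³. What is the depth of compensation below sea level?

146 km

ρ_ref D = ρ (D + h) → D (ρ_ref − ρ) = ρ h.
D = ρ h/(ρ_ref − ρ) = 2.76 × 1.582 km/(2.79 − 2.76) = 146 km.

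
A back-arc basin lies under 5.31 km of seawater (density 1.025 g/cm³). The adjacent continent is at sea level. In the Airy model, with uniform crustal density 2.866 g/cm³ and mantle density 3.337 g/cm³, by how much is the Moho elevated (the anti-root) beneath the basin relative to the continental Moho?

20.8 km

Isostatic balance requires: replacing crust with seawater at the top is compensated by replacing crust with mantle at the base: d (ρ_c − ρ_w) = a (ρ_m − ρ_c).
a = d (ρ_c − ρ_w)/(ρ_m − ρ_c) = 5.31 km × 1.841/0.471 = 20.8 km.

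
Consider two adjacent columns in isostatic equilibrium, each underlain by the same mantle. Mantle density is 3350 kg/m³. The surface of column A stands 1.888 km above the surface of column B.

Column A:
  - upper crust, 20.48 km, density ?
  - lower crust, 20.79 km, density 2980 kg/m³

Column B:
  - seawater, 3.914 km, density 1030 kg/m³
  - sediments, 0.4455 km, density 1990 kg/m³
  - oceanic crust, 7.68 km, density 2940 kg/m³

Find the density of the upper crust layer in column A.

Take the compensation level at the base of the deeper column (depth z_c below the surface of column A) and equate Σ ρ_i t_i down to z_c; mantle fills any gap and the z_c terms cancel.
Column A: 20.48×ρ + 20.79×2980 + (z_c − 41.27)×3350
Column B: 1.888×0 + 3.914×1030 + 0.4455×1990 + 7.68×2940 + (z_c − 1.888 − 12.0395)×3350
The z_c×3350 term appears on both sides and cancels. Collect the known terms of each column as K = Σ(ρt)_known − 3350 × (depth of known layers): K_A = 61954.2 − 3350×41.27 = −76300.3; K_B = 27497.165 − 3350×(1.888 + 12.0395) = −19159.96.
Balance: K_A + 20.48×ρ = K_B, so ρ = (K_B − K_A)/20.48 = 57140.3/20.48 = 2790 kg/m³.

2790 kg/m³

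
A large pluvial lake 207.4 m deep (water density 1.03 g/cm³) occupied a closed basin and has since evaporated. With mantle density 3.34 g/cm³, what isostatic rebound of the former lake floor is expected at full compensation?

u = d ρ_w/ρ_m = 207.4 m × 1.03/3.34 = 64 m.

64 m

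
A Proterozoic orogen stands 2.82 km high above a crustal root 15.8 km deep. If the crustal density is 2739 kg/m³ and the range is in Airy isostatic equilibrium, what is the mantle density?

Airy balance: ρ_c h = (ρ_m − ρ_c) r → ρ_m = ρ_c (1 + h/r).
ρ_m = 2739 × (1 + 2.82 km/15.8 km) = 3230 kg/m³.

3230 kg/m³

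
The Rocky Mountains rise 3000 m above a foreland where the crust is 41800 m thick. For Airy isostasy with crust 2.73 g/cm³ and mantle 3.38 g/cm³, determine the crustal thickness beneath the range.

57400 m

Root depth r = h ρ_c / (ρ_m − ρ_c) = 3000 m × 2.73 / 0.65 = 12600 m.
Total thickness = T + h + r = 41800 m + 3000 m + 12600 m = 57400 m.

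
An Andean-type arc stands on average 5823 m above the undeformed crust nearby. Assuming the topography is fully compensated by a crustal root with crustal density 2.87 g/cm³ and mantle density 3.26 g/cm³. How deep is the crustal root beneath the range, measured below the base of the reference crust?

42900 m

Isostatic balance requires: the weight of the topography is balanced by the buoyancy of the root, ρ_c h = (ρ_m − ρ_c) r.
r = h · ρ_c / (ρ_m − ρ_c) = 5823 m × 2.87 / (3.26 − 2.87) = 42900 m.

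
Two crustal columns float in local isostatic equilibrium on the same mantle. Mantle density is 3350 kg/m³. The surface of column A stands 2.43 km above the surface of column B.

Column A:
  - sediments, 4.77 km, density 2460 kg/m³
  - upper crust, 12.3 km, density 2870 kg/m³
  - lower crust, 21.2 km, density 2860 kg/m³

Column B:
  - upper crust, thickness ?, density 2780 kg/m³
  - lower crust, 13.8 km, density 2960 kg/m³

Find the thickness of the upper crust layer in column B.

Take the compensation level at the base of the deeper column (depth z_c below the surface of column A) and equate Σ ρ_i t_i down to z_c; mantle fills any gap and the z_c terms cancel.
Column A: 4.77×2460 + 12.3×2870 + 21.2×2860 + (z_c − 38.27)×3350
Column B: 2.43×0 + x×2780 + 13.8×2960 + (z_c − 2.43 − 13.8 − x)×3350
The z_c×3350 term appears on both sides and cancels. Collect the known terms of each column as K = Σ(ρt)_known − 3350 × (depth of known layers): K_A = 107667.2 − 3350×38.27 = −20537.3; K_B = 40848 − 3350×(2.43 + 13.8) = −13522.5.
Balance: K_A = K_B − x×(3350 − 2780), so x = (K_B − K_A)/(3350 − 2780) = 7014.8/570 = 12.3 km.

12.3 km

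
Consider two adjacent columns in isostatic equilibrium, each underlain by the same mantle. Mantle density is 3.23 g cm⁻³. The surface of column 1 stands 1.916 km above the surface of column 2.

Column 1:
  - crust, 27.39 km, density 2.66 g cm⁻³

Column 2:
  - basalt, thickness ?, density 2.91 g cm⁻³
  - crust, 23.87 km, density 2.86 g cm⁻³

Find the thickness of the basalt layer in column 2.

1.85 km

Take the compensation level at the base of the deeper column (depth z_c below the surface of column 1) and equate Σ ρ_i t_i down to z_c; mantle fills any gap and the z_c terms cancel.
Column 1: 27.39×2.66 + (z_c − 27.39)×3.23
Column 2: 1.916×0 + x×2.91 + 23.87×2.86 + (z_c − 1.916 − 23.87 − x)×3.23
The z_c×3.23 term appears on both sides and cancels. Collect the known terms of each column as K = Σ(ρt)_known − 3.23 × (depth of known layers): K_1 = 72.8574 − 3.23×27.39 = −15.6123; K_2 = 68.2682 − 3.23×(1.916 + 23.87) = −15.02058.
Balance: K_1 = K_2 − x×(3.23 − 2.91), so x = (K_2 − K_1)/(3.23 − 2.91) = 0.59172/0.32 = 1.85 km.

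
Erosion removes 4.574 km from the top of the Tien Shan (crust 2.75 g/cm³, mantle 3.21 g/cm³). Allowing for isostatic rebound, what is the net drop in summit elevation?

Rebound u = e ρ_c/ρ_m = 4.574 km × 2.75/3.21 = 3.919 km.
Net surface drop = e − u = 4.574 km − 3.919 km = e (ρ_m − ρ_c)/ρ_m = 0.655 km.

0.655 km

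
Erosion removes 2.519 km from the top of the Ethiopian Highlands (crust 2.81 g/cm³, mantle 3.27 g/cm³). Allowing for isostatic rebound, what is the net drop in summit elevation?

Rebound u = e ρ_c/ρ_m = 2.519 km × 2.81/3.27 = 2.165 km.
Net surface drop = e − u = 2.519 km − 2.165 km = e (ρ_m − ρ_c)/ρ_m = 0.354 km.

0.354 km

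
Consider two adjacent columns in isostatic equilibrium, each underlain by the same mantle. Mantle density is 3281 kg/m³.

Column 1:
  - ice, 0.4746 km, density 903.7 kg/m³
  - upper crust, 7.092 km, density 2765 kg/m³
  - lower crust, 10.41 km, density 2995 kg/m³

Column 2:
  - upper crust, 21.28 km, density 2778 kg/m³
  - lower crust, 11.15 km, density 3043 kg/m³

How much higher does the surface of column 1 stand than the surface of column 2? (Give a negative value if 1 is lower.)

−1.7 km

For any compensation level in the mantle, the mantle terms cancel and isostasy reduces to e = (Σt_1 − Σt_2) − (Σ(ρt)_1 − Σ(ρt)_2) / ρ_m.
Σt_1 = 17.9766 km; Σt_2 = 32.43 km; Σ(ρt)_1 = 51216.226; Σ(ρt)_2 = 93045.29 (in km·kg/m³).
e = (17.9766 − 32.43) − (51216.226 − 93045.29) / 3281 = −1.7 km.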